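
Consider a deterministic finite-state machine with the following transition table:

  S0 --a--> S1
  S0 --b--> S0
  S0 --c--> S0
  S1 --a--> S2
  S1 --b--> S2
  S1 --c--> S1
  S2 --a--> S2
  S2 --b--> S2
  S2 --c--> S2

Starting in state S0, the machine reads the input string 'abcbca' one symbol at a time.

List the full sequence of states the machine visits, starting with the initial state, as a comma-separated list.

Answer: S0, S1, S2, S2, S2, S2, S2

Derivation:
Start: S0
  read 'a': S0 --a--> S1
  read 'b': S1 --b--> S2
  read 'c': S2 --c--> S2
  read 'b': S2 --b--> S2
  read 'c': S2 --c--> S2
  read 'a': S2 --a--> S2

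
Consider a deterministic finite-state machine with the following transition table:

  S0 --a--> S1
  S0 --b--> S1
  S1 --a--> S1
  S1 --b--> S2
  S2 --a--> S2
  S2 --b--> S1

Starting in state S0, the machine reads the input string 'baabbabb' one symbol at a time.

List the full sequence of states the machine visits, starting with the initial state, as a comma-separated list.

Answer: S0, S1, S1, S1, S2, S1, S1, S2, S1

Derivation:
Start: S0
  read 'b': S0 --b--> S1
  read 'a': S1 --a--> S1
  read 'a': S1 --a--> S1
  read 'b': S1 --b--> S2
  read 'b': S2 --b--> S1
  read 'a': S1 --a--> S1
  read 'b': S1 --b--> S2
  read 'b': S2 --b--> S1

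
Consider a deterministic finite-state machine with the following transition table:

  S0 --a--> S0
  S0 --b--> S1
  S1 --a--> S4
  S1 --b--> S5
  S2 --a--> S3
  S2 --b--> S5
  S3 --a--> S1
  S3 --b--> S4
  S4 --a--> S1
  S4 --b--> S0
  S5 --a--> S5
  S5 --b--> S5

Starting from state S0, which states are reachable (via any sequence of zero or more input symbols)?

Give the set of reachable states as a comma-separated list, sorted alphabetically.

Answer: S0, S1, S4, S5

Derivation:
BFS from S0:
  visit S0: S0--a-->S0 (seen), S0--b-->S1 (new)
  visit S1: S1--a-->S4 (new), S1--b-->S5 (new)
  visit S4: S4--a-->S1 (seen), S4--b-->S0 (seen)
  visit S5: S5--a-->S5 (seen), S5--b-->S5 (seen)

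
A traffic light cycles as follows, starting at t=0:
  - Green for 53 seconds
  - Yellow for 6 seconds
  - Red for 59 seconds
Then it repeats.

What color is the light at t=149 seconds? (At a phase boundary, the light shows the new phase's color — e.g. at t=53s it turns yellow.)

Cycle length = 53 + 6 + 59 = 118s
t = 149, phase_t = 149 mod 118 = 31
31 < 53 (green end) → GREEN

Answer: green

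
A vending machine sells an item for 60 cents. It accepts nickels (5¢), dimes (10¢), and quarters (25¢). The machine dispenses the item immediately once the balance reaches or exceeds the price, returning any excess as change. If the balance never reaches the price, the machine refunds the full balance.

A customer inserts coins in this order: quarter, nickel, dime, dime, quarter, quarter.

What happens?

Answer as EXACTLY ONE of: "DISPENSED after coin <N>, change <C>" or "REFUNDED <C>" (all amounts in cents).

Answer: DISPENSED after coin 5, change 15

Derivation:
Price: 60¢
Coin 1 (quarter, 25¢): balance = 25¢
Coin 2 (nickel, 5¢): balance = 30¢
Coin 3 (dime, 10¢): balance = 40¢
Coin 4 (dime, 10¢): balance = 50¢
Coin 5 (quarter, 25¢): balance = 75¢
  → balance >= price → DISPENSE, change = 75 - 60 = 15¢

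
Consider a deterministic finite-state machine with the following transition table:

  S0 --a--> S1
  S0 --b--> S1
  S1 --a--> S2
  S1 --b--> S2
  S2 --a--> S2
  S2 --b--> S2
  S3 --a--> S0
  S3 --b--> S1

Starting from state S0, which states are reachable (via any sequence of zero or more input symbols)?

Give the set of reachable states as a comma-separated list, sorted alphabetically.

Answer: S0, S1, S2

Derivation:
BFS from S0:
  visit S0: S0--a-->S1 (new), S0--b-->S1 (seen)
  visit S1: S1--a-->S2 (new), S1--b-->S2 (seen)
  visit S2: S2--a-->S2 (seen), S2--b-->S2 (seen)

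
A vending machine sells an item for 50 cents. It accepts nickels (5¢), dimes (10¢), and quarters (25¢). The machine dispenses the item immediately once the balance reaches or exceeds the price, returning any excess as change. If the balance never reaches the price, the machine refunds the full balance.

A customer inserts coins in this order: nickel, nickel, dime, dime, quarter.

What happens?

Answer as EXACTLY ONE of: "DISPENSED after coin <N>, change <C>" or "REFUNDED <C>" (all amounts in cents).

Price: 50¢
Coin 1 (nickel, 5¢): balance = 5¢
Coin 2 (nickel, 5¢): balance = 10¢
Coin 3 (dime, 10¢): balance = 20¢
Coin 4 (dime, 10¢): balance = 30¢
Coin 5 (quarter, 25¢): balance = 55¢
  → balance >= price → DISPENSE, change = 55 - 50 = 5¢

Answer: DISPENSED after coin 5, change 5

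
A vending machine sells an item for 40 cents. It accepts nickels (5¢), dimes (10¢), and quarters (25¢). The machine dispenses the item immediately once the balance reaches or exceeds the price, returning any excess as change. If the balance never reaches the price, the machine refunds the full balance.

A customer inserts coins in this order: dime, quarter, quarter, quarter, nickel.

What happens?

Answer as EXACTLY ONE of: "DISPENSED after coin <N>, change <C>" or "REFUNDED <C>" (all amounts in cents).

Answer: DISPENSED after coin 3, change 20

Derivation:
Price: 40¢
Coin 1 (dime, 10¢): balance = 10¢
Coin 2 (quarter, 25¢): balance = 35¢
Coin 3 (quarter, 25¢): balance = 60¢
  → balance >= price → DISPENSE, change = 60 - 40 = 20¢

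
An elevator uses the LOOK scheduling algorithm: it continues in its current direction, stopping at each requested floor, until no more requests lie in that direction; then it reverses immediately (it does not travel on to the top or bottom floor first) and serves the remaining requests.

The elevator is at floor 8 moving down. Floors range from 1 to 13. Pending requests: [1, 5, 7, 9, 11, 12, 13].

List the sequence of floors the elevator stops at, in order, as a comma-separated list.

Current: 8, moving DOWN
Serve below first (descending): [7, 5, 1]
Then reverse, serve above (ascending): [9, 11, 12, 13]

Answer: 7, 5, 1, 9, 11, 12, 13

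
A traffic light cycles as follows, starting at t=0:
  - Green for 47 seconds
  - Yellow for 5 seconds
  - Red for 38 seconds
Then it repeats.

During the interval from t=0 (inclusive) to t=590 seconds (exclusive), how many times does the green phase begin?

Cycle = 47+5+38 = 90s
green phase starts at t = k*90 + 0 for k=0,1,2,...
Need k*90+0 < 590 → k < 6.556
k ∈ {0, ..., 6} → 7 starts

Answer: 7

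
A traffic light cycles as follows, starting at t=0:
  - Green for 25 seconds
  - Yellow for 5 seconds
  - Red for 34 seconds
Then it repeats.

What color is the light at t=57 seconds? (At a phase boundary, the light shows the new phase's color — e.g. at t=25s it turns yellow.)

Answer: red

Derivation:
Cycle length = 25 + 5 + 34 = 64s
t = 57, phase_t = 57 mod 64 = 57
57 >= 30 → RED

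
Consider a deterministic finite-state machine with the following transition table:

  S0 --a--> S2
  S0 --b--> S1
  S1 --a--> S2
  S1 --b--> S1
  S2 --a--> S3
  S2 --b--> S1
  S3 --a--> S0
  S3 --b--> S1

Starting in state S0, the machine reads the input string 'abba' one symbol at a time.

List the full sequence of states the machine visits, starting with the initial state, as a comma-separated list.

Answer: S0, S2, S1, S1, S2

Derivation:
Start: S0
  read 'a': S0 --a--> S2
  read 'b': S2 --b--> S1
  read 'b': S1 --b--> S1
  read 'a': S1 --a--> S2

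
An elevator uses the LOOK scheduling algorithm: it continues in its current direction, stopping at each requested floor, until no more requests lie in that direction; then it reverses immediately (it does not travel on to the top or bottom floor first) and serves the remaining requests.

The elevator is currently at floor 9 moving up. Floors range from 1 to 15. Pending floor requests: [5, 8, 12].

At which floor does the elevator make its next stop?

Answer: 12

Derivation:
Current floor: 9, direction: up
Requests above: [12]
Requests below: [5, 8]
Moving up and requests lie above → nearest above is min([12]) = 12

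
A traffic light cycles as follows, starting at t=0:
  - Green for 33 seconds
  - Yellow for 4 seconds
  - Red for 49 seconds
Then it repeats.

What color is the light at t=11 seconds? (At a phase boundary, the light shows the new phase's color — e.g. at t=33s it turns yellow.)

Answer: green

Derivation:
Cycle length = 33 + 4 + 49 = 86s
t = 11, phase_t = 11 mod 86 = 11
11 < 33 (green end) → GREEN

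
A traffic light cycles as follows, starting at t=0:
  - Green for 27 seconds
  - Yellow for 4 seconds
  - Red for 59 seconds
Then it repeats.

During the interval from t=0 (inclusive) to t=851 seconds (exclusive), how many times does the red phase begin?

Cycle = 27+4+59 = 90s
red phase starts at t = k*90 + 31 for k=0,1,2,...
Need k*90+31 < 851 → k < 9.111
k ∈ {0, ..., 9} → 10 starts

Answer: 10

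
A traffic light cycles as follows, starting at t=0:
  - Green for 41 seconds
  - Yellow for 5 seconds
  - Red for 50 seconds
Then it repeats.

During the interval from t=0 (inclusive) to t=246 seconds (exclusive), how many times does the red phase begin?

Cycle = 41+5+50 = 96s
red phase starts at t = k*96 + 46 for k=0,1,2,...
Need k*96+46 < 246 → k < 2.083
k ∈ {0, ..., 2} → 3 starts

Answer: 3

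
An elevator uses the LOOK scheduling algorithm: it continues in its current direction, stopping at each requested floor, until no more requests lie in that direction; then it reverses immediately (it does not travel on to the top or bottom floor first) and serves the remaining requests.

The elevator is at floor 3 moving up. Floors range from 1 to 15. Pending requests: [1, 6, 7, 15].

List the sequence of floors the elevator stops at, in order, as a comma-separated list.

Current: 3, moving UP
Serve above first (ascending): [6, 7, 15]
Then reverse, serve below (descending): [1]

Answer: 6, 7, 15, 1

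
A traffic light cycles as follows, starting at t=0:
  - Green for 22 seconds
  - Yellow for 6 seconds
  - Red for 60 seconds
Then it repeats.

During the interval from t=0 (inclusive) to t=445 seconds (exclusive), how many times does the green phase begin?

Cycle = 22+6+60 = 88s
green phase starts at t = k*88 + 0 for k=0,1,2,...
Need k*88+0 < 445 → k < 5.057
k ∈ {0, ..., 5} → 6 starts

Answer: 6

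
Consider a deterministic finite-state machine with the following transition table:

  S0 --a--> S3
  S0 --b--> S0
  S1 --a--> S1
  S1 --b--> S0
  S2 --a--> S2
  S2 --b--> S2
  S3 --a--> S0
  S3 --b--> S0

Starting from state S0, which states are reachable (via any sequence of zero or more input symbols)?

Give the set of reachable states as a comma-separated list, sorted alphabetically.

BFS from S0:
  visit S0: S0--a-->S3 (new), S0--b-->S0 (seen)
  visit S3: S3--a-->S0 (seen), S3--b-->S0 (seen)

Answer: S0, S3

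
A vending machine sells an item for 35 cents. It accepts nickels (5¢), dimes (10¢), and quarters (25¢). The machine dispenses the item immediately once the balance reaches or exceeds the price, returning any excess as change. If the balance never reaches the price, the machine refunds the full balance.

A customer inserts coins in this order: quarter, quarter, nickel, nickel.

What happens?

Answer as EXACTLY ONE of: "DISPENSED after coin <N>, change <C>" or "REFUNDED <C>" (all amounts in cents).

Answer: DISPENSED after coin 2, change 15

Derivation:
Price: 35¢
Coin 1 (quarter, 25¢): balance = 25¢
Coin 2 (quarter, 25¢): balance = 50¢
  → balance >= price → DISPENSE, change = 50 - 35 = 15¢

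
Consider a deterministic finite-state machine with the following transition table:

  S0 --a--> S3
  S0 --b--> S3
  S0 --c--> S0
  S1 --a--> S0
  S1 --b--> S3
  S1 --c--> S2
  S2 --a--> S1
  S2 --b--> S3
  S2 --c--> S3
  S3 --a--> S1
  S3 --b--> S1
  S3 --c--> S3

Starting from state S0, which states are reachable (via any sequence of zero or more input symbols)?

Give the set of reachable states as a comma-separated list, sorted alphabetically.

Answer: S0, S1, S2, S3

Derivation:
BFS from S0:
  visit S0: S0--a-->S3 (new), S0--b-->S3 (seen), S0--c-->S0 (seen)
  visit S3: S3--a-->S1 (new), S3--b-->S1 (seen), S3--c-->S3 (seen)
  visit S1: S1--a-->S0 (seen), S1--b-->S3 (seen), S1--c-->S2 (new)
  visit S2: S2--a-->S1 (seen), S2--b-->S3 (seen), S2--c-->S3 (seen)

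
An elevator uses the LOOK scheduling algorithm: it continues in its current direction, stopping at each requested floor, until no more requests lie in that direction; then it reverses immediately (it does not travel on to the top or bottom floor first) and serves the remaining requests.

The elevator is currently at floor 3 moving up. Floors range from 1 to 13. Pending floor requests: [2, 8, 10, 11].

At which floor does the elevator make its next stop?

Answer: 8

Derivation:
Current floor: 3, direction: up
Requests above: [8, 10, 11]
Requests below: [2]
Moving up and requests lie above → nearest above is min([8, 10, 11]) = 8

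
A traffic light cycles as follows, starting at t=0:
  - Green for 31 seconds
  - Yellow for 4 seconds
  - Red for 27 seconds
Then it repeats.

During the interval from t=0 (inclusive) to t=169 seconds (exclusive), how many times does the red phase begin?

Cycle = 31+4+27 = 62s
red phase starts at t = k*62 + 35 for k=0,1,2,...
Need k*62+35 < 169 → k < 2.161
k ∈ {0, ..., 2} → 3 starts

Answer: 3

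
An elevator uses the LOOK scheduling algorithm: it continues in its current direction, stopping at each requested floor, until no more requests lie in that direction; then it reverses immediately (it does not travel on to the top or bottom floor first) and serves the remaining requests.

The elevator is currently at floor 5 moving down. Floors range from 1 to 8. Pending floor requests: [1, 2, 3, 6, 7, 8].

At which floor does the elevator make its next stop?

Current floor: 5, direction: down
Requests above: [6, 7, 8]
Requests below: [1, 2, 3]
Moving down and requests lie below → nearest below is max([1, 2, 3]) = 3

Answer: 3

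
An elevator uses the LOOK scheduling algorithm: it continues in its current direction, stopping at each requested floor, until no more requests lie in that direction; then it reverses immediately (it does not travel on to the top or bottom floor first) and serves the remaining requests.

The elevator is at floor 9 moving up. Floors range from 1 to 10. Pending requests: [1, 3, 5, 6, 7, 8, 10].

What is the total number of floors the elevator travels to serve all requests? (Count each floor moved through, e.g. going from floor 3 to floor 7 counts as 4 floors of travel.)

Answer: 10

Derivation:
Start at floor 9 moving up, LOOK stop order: [10, 8, 7, 6, 5, 3, 1]
  9 → 10: |10-9| = 1, total = 1
  10 → 8: |8-10| = 2, total = 3
  8 → 7: |7-8| = 1, total = 4
  7 → 6: |6-7| = 1, total = 5
  6 → 5: |5-6| = 1, total = 6
  5 → 3: |3-5| = 2, total = 8
  3 → 1: |1-3| = 2, total = 10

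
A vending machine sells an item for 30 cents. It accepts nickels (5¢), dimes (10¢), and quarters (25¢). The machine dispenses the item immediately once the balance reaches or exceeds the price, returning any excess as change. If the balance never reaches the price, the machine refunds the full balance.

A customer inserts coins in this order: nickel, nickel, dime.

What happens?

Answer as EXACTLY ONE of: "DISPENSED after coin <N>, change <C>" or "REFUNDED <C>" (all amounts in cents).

Answer: REFUNDED 20

Derivation:
Price: 30¢
Coin 1 (nickel, 5¢): balance = 5¢
Coin 2 (nickel, 5¢): balance = 10¢
Coin 3 (dime, 10¢): balance = 20¢
All coins inserted, balance 20¢ < price 30¢ → REFUND 20¢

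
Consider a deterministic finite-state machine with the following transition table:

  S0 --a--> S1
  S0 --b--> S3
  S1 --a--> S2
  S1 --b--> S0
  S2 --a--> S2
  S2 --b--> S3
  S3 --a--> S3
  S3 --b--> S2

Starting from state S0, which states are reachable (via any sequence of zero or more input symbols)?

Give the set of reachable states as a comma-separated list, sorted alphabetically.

BFS from S0:
  visit S0: S0--a-->S1 (new), S0--b-->S3 (new)
  visit S1: S1--a-->S2 (new), S1--b-->S0 (seen)
  visit S3: S3--a-->S3 (seen), S3--b-->S2 (seen)
  visit S2: S2--a-->S2 (seen), S2--b-->S3 (seen)

Answer: S0, S1, S2, S3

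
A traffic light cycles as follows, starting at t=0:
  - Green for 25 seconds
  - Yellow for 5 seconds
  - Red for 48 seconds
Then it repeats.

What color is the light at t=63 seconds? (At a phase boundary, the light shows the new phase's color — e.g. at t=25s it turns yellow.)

Answer: red

Derivation:
Cycle length = 25 + 5 + 48 = 78s
t = 63, phase_t = 63 mod 78 = 63
63 >= 30 → RED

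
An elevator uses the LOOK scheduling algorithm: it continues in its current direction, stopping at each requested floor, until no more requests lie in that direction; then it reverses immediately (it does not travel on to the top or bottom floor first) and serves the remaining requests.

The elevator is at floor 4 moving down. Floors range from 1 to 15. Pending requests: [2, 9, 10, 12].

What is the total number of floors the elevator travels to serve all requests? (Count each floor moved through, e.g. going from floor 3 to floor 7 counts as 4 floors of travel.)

Answer: 12

Derivation:
Start at floor 4 moving down, LOOK stop order: [2, 9, 10, 12]
  4 → 2: |2-4| = 2, total = 2
  2 → 9: |9-2| = 7, total = 9
  9 → 10: |10-9| = 1, total = 10
  10 → 12: |12-10| = 2, total = 12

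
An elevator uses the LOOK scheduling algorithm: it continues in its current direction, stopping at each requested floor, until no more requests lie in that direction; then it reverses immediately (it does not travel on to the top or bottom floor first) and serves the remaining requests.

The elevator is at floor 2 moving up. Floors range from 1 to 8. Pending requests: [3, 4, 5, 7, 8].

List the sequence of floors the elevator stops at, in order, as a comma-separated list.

Current: 2, moving UP
Serve above first (ascending): [3, 4, 5, 7, 8]
Then reverse, serve below (descending): []

Answer: 3, 4, 5, 7, 8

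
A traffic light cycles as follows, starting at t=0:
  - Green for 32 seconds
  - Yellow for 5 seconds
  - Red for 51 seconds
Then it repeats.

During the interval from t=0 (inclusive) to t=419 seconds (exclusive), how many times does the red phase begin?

Cycle = 32+5+51 = 88s
red phase starts at t = k*88 + 37 for k=0,1,2,...
Need k*88+37 < 419 → k < 4.341
k ∈ {0, ..., 4} → 5 starts

Answer: 5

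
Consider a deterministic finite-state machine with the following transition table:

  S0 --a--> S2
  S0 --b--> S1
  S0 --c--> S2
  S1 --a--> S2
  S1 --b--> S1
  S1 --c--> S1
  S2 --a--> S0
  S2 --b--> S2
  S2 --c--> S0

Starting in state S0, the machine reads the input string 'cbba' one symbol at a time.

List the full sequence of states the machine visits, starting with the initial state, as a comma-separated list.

Start: S0
  read 'c': S0 --c--> S2
  read 'b': S2 --b--> S2
  read 'b': S2 --b--> S2
  read 'a': S2 --a--> S0

Answer: S0, S2, S2, S2, S0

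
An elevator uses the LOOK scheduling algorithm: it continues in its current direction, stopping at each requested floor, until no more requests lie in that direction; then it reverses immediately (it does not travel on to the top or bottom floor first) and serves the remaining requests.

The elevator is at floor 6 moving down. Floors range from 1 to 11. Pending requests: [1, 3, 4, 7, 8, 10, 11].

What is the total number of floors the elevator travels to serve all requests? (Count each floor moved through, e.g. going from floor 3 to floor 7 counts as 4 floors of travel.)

Answer: 15

Derivation:
Start at floor 6 moving down, LOOK stop order: [4, 3, 1, 7, 8, 10, 11]
  6 → 4: |4-6| = 2, total = 2
  4 → 3: |3-4| = 1, total = 3
  3 → 1: |1-3| = 2, total = 5
  1 → 7: |7-1| = 6, total = 11
  7 → 8: |8-7| = 1, total = 12
  8 → 10: |10-8| = 2, total = 14
  10 → 11: |11-10| = 1, total = 15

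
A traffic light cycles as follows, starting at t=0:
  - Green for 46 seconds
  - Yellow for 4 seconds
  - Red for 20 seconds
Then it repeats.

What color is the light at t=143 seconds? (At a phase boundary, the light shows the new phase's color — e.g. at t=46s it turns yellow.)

Answer: green

Derivation:
Cycle length = 46 + 4 + 20 = 70s
t = 143, phase_t = 143 mod 70 = 3
3 < 46 (green end) → GREEN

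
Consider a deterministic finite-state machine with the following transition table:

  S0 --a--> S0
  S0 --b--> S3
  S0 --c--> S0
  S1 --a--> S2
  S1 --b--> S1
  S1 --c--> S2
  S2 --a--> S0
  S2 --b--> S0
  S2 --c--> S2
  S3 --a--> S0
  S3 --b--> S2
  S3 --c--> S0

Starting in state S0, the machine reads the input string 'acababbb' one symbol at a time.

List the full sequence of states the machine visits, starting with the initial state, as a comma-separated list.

Start: S0
  read 'a': S0 --a--> S0
  read 'c': S0 --c--> S0
  read 'a': S0 --a--> S0
  read 'b': S0 --b--> S3
  read 'a': S3 --a--> S0
  read 'b': S0 --b--> S3
  read 'b': S3 --b--> S2
  read 'b': S2 --b--> S0

Answer: S0, S0, S0, S0, S3, S0, S3, S2, S0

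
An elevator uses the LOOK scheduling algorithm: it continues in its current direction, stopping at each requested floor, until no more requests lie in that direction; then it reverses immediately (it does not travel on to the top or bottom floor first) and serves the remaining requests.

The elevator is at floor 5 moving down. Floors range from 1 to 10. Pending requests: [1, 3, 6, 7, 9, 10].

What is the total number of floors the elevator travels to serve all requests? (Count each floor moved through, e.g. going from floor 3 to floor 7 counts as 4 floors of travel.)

Start at floor 5 moving down, LOOK stop order: [3, 1, 6, 7, 9, 10]
  5 → 3: |3-5| = 2, total = 2
  3 → 1: |1-3| = 2, total = 4
  1 → 6: |6-1| = 5, total = 9
  6 → 7: |7-6| = 1, total = 10
  7 → 9: |9-7| = 2, total = 12
  9 → 10: |10-9| = 1, total = 13

Answer: 13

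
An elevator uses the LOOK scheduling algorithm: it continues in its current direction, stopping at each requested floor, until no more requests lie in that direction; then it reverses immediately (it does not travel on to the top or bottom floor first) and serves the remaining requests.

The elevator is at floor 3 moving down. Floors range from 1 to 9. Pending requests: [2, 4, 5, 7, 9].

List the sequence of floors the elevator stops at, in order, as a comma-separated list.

Answer: 2, 4, 5, 7, 9

Derivation:
Current: 3, moving DOWN
Serve below first (descending): [2]
Then reverse, serve above (ascending): [4, 5, 7, 9]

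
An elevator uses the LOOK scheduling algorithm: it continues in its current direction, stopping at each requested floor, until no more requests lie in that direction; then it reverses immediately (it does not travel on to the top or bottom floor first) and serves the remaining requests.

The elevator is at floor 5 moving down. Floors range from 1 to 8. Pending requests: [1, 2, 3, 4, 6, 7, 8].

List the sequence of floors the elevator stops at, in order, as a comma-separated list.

Current: 5, moving DOWN
Serve below first (descending): [4, 3, 2, 1]
Then reverse, serve above (ascending): [6, 7, 8]

Answer: 4, 3, 2, 1, 6, 7, 8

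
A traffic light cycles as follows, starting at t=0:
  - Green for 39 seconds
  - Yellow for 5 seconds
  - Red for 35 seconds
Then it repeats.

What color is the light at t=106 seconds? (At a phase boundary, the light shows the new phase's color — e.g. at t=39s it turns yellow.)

Cycle length = 39 + 5 + 35 = 79s
t = 106, phase_t = 106 mod 79 = 27
27 < 39 (green end) → GREEN

Answer: green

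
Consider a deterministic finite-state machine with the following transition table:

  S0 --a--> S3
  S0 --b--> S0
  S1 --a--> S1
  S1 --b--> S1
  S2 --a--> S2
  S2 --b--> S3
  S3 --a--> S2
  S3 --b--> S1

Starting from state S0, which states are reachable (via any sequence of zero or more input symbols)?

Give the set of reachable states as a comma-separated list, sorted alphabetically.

Answer: S0, S1, S2, S3

Derivation:
BFS from S0:
  visit S0: S0--a-->S3 (new), S0--b-->S0 (seen)
  visit S3: S3--a-->S2 (new), S3--b-->S1 (new)
  visit S2: S2--a-->S2 (seen), S2--b-->S3 (seen)
  visit S1: S1--a-->S1 (seen), S1--b-->S1 (seen)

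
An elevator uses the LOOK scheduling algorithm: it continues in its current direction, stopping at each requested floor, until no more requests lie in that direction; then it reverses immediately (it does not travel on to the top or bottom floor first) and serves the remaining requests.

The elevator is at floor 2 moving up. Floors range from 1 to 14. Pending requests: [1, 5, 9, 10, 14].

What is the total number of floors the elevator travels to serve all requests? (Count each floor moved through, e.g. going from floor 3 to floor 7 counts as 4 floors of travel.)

Answer: 25

Derivation:
Start at floor 2 moving up, LOOK stop order: [5, 9, 10, 14, 1]
  2 → 5: |5-2| = 3, total = 3
  5 → 9: |9-5| = 4, total = 7
  9 → 10: |10-9| = 1, total = 8
  10 → 14: |14-10| = 4, total = 12
  14 → 1: |1-14| = 13, total = 25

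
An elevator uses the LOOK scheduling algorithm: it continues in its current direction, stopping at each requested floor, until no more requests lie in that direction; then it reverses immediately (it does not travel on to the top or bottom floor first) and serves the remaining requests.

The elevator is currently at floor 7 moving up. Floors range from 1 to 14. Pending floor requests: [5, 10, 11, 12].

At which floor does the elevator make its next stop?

Current floor: 7, direction: up
Requests above: [10, 11, 12]
Requests below: [5]
Moving up and requests lie above → nearest above is min([10, 11, 12]) = 10

Answer: 10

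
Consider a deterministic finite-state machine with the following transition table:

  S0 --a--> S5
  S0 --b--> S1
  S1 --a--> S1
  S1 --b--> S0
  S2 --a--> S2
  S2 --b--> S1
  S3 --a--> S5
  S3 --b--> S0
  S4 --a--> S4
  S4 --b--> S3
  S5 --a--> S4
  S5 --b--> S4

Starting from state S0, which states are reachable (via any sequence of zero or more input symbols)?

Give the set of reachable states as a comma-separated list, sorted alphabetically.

BFS from S0:
  visit S0: S0--a-->S5 (new), S0--b-->S1 (new)
  visit S5: S5--a-->S4 (new), S5--b-->S4 (seen)
  visit S1: S1--a-->S1 (seen), S1--b-->S0 (seen)
  visit S4: S4--a-->S4 (seen), S4--b-->S3 (new)
  visit S3: S3--a-->S5 (seen), S3--b-->S0 (seen)

Answer: S0, S1, S3, S4, S5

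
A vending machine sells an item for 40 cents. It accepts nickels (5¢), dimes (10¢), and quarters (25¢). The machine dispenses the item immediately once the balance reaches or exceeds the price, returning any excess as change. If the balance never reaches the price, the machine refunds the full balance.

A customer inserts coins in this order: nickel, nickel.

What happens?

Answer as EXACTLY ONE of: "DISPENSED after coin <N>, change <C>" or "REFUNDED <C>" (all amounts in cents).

Answer: REFUNDED 10

Derivation:
Price: 40¢
Coin 1 (nickel, 5¢): balance = 5¢
Coin 2 (nickel, 5¢): balance = 10¢
All coins inserted, balance 10¢ < price 40¢ → REFUND 10¢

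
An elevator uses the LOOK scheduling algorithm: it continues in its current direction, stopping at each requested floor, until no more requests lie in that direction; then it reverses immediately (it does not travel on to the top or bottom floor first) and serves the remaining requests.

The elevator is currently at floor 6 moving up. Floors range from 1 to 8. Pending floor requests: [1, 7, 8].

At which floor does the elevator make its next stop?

Answer: 7

Derivation:
Current floor: 6, direction: up
Requests above: [7, 8]
Requests below: [1]
Moving up and requests lie above → nearest above is min([7, 8]) = 7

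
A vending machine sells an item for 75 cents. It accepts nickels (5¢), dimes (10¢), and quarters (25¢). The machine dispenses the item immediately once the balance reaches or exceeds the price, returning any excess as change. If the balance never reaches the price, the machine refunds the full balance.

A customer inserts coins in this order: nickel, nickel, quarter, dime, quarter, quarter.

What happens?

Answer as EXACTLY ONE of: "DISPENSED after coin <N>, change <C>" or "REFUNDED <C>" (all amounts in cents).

Price: 75¢
Coin 1 (nickel, 5¢): balance = 5¢
Coin 2 (nickel, 5¢): balance = 10¢
Coin 3 (quarter, 25¢): balance = 35¢
Coin 4 (dime, 10¢): balance = 45¢
Coin 5 (quarter, 25¢): balance = 70¢
Coin 6 (quarter, 25¢): balance = 95¢
  → balance >= price → DISPENSE, change = 95 - 75 = 20¢

Answer: DISPENSED after coin 6, change 20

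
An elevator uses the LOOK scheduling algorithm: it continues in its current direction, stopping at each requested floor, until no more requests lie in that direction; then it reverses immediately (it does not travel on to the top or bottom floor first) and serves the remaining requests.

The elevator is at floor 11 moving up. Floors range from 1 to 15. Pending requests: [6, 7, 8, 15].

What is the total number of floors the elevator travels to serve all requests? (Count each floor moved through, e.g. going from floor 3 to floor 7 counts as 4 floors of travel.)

Answer: 13

Derivation:
Start at floor 11 moving up, LOOK stop order: [15, 8, 7, 6]
  11 → 15: |15-11| = 4, total = 4
  15 → 8: |8-15| = 7, total = 11
  8 → 7: |7-8| = 1, total = 12
  7 → 6: |6-7| = 1, total = 13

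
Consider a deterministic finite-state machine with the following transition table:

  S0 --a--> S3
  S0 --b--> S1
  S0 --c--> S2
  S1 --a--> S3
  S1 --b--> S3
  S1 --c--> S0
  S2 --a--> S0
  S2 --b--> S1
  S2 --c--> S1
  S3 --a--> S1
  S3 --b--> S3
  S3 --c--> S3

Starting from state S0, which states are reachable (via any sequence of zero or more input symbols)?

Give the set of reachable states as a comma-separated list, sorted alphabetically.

Answer: S0, S1, S2, S3

Derivation:
BFS from S0:
  visit S0: S0--a-->S3 (new), S0--b-->S1 (new), S0--c-->S2 (new)
  visit S3: S3--a-->S1 (seen), S3--b-->S3 (seen), S3--c-->S3 (seen)
  visit S1: S1--a-->S3 (seen), S1--b-->S3 (seen), S1--c-->S0 (seen)
  visit S2: S2--a-->S0 (seen), S2--b-->S1 (seen), S2--c-->S1 (seen)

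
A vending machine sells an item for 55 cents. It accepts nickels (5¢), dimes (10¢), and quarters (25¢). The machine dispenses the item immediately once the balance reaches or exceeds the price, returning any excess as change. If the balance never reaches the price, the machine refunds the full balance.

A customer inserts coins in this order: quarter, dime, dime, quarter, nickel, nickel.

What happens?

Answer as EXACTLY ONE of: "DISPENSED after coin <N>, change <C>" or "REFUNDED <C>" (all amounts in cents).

Answer: DISPENSED after coin 4, change 15

Derivation:
Price: 55¢
Coin 1 (quarter, 25¢): balance = 25¢
Coin 2 (dime, 10¢): balance = 35¢
Coin 3 (dime, 10¢): balance = 45¢
Coin 4 (quarter, 25¢): balance = 70¢
  → balance >= price → DISPENSE, change = 70 - 55 = 15¢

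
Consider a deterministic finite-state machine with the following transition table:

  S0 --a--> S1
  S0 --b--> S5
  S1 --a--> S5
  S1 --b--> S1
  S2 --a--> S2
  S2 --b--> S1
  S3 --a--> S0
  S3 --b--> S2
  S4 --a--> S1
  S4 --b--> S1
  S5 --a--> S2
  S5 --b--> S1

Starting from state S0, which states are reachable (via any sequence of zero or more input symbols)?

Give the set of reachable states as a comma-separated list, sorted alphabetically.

BFS from S0:
  visit S0: S0--a-->S1 (new), S0--b-->S5 (new)
  visit S1: S1--a-->S5 (seen), S1--b-->S1 (seen)
  visit S5: S5--a-->S2 (new), S5--b-->S1 (seen)
  visit S2: S2--a-->S2 (seen), S2--b-->S1 (seen)

Answer: S0, S1, S2, S5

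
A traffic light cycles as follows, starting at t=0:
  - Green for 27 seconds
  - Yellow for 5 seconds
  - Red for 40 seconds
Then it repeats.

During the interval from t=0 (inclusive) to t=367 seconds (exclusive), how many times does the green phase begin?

Cycle = 27+5+40 = 72s
green phase starts at t = k*72 + 0 for k=0,1,2,...
Need k*72+0 < 367 → k < 5.097
k ∈ {0, ..., 5} → 6 starts

Answer: 6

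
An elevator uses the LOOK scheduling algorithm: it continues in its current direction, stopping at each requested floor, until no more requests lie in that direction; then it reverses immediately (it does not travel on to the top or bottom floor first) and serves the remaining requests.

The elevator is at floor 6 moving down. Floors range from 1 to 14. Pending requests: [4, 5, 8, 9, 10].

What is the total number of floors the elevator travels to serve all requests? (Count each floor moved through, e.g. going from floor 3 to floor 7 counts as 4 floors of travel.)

Start at floor 6 moving down, LOOK stop order: [5, 4, 8, 9, 10]
  6 → 5: |5-6| = 1, total = 1
  5 → 4: |4-5| = 1, total = 2
  4 → 8: |8-4| = 4, total = 6
  8 → 9: |9-8| = 1, total = 7
  9 → 10: |10-9| = 1, total = 8

Answer: 8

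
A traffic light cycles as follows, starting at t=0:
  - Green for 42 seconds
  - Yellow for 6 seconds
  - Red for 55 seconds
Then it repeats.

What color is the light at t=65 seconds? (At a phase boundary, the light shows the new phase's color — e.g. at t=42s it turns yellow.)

Answer: red

Derivation:
Cycle length = 42 + 6 + 55 = 103s
t = 65, phase_t = 65 mod 103 = 65
65 >= 48 → RED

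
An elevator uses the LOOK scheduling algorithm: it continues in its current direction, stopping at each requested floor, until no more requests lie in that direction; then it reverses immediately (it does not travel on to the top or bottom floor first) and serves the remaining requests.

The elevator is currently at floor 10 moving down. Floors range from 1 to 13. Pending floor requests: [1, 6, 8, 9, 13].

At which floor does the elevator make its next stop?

Answer: 9

Derivation:
Current floor: 10, direction: down
Requests above: [13]
Requests below: [1, 6, 8, 9]
Moving down and requests lie below → nearest below is max([1, 6, 8, 9]) = 9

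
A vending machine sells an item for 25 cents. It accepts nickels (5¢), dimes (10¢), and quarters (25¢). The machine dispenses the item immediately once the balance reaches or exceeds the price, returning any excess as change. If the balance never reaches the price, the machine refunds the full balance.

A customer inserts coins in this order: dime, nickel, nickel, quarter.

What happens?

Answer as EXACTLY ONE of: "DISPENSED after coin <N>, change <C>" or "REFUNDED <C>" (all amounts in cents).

Price: 25¢
Coin 1 (dime, 10¢): balance = 10¢
Coin 2 (nickel, 5¢): balance = 15¢
Coin 3 (nickel, 5¢): balance = 20¢
Coin 4 (quarter, 25¢): balance = 45¢
  → balance >= price → DISPENSE, change = 45 - 25 = 20¢

Answer: DISPENSED after coin 4, change 20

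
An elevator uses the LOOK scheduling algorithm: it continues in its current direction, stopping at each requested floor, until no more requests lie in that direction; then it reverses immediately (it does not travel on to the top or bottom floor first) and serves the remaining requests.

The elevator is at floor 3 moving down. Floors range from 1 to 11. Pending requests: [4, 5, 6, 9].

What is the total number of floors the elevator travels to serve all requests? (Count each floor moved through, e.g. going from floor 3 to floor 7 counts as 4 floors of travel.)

Answer: 6

Derivation:
Start at floor 3 moving down, LOOK stop order: [4, 5, 6, 9]
  3 → 4: |4-3| = 1, total = 1
  4 → 5: |5-4| = 1, total = 2
  5 → 6: |6-5| = 1, total = 3
  6 → 9: |9-6| = 3, total = 6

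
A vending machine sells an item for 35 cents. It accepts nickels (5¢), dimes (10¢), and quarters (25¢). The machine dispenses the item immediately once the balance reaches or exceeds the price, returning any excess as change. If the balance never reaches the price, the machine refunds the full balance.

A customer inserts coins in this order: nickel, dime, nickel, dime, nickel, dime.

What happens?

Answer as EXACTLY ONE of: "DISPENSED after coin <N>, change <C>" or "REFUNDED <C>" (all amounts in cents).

Price: 35¢
Coin 1 (nickel, 5¢): balance = 5¢
Coin 2 (dime, 10¢): balance = 15¢
Coin 3 (nickel, 5¢): balance = 20¢
Coin 4 (dime, 10¢): balance = 30¢
Coin 5 (nickel, 5¢): balance = 35¢
  → balance >= price → DISPENSE, change = 35 - 35 = 0¢

Answer: DISPENSED after coin 5, change 0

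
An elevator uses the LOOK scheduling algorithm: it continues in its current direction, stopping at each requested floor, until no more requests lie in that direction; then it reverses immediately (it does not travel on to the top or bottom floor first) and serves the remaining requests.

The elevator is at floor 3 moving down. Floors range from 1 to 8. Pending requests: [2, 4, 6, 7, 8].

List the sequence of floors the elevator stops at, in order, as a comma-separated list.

Answer: 2, 4, 6, 7, 8

Derivation:
Current: 3, moving DOWN
Serve below first (descending): [2]
Then reverse, serve above (ascending): [4, 6, 7, 8]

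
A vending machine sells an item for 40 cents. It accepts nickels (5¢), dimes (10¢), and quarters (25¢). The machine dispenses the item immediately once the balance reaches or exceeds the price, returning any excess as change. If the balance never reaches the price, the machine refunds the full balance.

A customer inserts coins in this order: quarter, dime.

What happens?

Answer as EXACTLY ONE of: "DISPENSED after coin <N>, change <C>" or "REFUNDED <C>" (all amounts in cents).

Price: 40¢
Coin 1 (quarter, 25¢): balance = 25¢
Coin 2 (dime, 10¢): balance = 35¢
All coins inserted, balance 35¢ < price 40¢ → REFUND 35¢

Answer: REFUNDED 35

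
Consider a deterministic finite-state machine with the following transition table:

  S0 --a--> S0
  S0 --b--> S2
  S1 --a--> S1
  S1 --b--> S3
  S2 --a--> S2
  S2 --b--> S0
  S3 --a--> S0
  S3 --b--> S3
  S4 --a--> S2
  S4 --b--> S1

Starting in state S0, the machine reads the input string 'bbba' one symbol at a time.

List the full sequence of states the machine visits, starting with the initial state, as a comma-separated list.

Start: S0
  read 'b': S0 --b--> S2
  read 'b': S2 --b--> S0
  read 'b': S0 --b--> S2
  read 'a': S2 --a--> S2

Answer: S0, S2, S0, S2, S2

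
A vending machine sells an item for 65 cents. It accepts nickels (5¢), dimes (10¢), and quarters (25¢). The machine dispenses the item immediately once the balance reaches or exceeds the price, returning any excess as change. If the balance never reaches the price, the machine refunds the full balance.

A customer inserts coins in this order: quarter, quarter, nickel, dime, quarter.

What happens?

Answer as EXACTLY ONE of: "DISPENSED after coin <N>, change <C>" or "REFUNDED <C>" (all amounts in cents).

Answer: DISPENSED after coin 4, change 0

Derivation:
Price: 65¢
Coin 1 (quarter, 25¢): balance = 25¢
Coin 2 (quarter, 25¢): balance = 50¢
Coin 3 (nickel, 5¢): balance = 55¢
Coin 4 (dime, 10¢): balance = 65¢
  → balance >= price → DISPENSE, change = 65 - 65 = 0¢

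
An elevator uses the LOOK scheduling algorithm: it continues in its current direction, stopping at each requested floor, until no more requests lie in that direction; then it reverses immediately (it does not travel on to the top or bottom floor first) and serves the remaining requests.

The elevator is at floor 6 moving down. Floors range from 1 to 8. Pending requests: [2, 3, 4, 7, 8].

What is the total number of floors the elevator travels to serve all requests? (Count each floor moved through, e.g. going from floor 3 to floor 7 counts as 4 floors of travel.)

Start at floor 6 moving down, LOOK stop order: [4, 3, 2, 7, 8]
  6 → 4: |4-6| = 2, total = 2
  4 → 3: |3-4| = 1, total = 3
  3 → 2: |2-3| = 1, total = 4
  2 → 7: |7-2| = 5, total = 9
  7 → 8: |8-7| = 1, total = 10

Answer: 10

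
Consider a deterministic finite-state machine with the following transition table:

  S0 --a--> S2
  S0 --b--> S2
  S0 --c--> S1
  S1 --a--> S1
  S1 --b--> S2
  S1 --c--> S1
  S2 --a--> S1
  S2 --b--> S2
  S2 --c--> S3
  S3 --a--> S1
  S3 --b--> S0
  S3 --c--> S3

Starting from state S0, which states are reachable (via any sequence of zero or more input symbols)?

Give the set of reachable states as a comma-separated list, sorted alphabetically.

Answer: S0, S1, S2, S3

Derivation:
BFS from S0:
  visit S0: S0--a-->S2 (new), S0--b-->S2 (seen), S0--c-->S1 (new)
  visit S2: S2--a-->S1 (seen), S2--b-->S2 (seen), S2--c-->S3 (new)
  visit S1: S1--a-->S1 (seen), S1--b-->S2 (seen), S1--c-->S1 (seen)
  visit S3: S3--a-->S1 (seen), S3--b-->S0 (seen), S3--c-->S3 (seen)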